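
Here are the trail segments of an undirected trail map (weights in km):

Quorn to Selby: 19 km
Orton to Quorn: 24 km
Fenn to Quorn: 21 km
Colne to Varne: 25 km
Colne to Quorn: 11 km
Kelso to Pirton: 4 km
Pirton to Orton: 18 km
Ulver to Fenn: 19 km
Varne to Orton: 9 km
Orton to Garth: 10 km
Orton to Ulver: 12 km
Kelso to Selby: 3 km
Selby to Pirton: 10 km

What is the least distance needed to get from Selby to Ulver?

Candidate routes:
Selby → Quorn → Orton → Ulver: 19+24+12 = 55
Selby → Pirton → Orton → Ulver: 10+18+12 = 40
Selby → Kelso → Pirton → Orton → Ulver: 3+4+18+12 = 37
Cheapest is Selby → Kelso → Pirton → Orton → Ulver at 37 km.

37 km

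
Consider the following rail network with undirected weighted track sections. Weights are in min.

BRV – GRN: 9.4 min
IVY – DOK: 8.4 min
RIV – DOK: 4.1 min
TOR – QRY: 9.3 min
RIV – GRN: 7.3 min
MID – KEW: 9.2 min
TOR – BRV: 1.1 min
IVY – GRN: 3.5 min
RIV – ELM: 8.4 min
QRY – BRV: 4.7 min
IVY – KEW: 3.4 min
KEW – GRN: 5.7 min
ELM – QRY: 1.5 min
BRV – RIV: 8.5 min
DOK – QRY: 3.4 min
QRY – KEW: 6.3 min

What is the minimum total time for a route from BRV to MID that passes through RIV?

Best BRV to RIV: BRV–RIV costing 8.5
Best RIV to MID: RIV–GRN–KEW–MID costing 22.2
Total via RIV: 8.5 + 22.2 = 30.7 min.

30.7 min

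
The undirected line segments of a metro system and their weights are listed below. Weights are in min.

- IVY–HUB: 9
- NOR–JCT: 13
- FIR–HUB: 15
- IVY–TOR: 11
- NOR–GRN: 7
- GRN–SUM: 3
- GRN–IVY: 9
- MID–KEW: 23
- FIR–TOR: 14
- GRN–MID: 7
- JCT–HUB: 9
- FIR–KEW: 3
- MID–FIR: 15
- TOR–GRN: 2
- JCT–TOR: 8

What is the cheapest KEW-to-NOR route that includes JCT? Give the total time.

38 min

Shortest KEW→JCT: KEW–FIR–TOR–JCT = 25
Best JCT to NOR: JCT–NOR costing 13
Total via JCT: 25 + 13 = 38 min.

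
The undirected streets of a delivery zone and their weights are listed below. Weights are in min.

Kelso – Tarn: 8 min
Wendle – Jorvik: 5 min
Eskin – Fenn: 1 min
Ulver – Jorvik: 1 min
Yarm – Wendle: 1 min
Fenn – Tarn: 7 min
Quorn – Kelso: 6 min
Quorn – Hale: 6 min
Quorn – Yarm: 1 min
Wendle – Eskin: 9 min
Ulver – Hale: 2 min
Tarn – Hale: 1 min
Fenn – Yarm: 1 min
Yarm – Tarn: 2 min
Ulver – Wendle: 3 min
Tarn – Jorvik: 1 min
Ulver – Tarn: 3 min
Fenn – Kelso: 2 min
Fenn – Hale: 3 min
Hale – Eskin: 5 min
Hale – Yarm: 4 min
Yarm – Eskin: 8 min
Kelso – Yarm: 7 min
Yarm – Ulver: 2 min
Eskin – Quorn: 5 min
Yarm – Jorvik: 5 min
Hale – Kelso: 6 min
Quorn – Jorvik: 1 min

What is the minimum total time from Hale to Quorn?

3 min

Running Dijkstra from Hale:
Hale: 0
Tarn: 1  (via Hale)
Ulver: 2  (via Hale)
Jorvik: 2  (via Tarn)
Fenn: 3  (via Hale)
Yarm: 3  (via Tarn)
Quorn: 3  (via Jorvik)
Shortest route: Hale → Tarn → Jorvik → Quorn = 3 min.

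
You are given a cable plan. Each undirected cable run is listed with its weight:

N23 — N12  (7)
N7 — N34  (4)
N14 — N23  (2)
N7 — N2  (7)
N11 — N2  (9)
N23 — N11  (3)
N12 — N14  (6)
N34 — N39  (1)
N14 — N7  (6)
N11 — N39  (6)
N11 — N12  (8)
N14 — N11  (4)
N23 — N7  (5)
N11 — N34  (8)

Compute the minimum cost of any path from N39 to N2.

Shortest distances from N39:
N39: 0
N34: 1  (via N39)
N7: 5  (via N34)
N11: 6  (via N39)
N23: 9  (via N11)
N14: 10  (via N11)
N2: 12  (via N7)
Shortest route: N39 → N34 → N7 → N2 = 12.

12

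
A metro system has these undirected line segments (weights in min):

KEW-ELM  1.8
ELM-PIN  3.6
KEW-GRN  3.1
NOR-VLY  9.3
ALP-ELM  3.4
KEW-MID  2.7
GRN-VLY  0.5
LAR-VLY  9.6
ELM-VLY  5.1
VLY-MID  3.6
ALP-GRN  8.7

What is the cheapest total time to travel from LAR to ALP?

18.1 min

Running Dijkstra from LAR:
LAR: 0
VLY: 9.6  (via LAR)
GRN: 10.1  (via VLY)
KEW: 13.2  (via GRN)
MID: 13.2  (via VLY)
ELM: 14.7  (via VLY)
ALP: 18.1  (via ELM)
Shortest route: LAR–VLY–ELM–ALP = 18.1 min.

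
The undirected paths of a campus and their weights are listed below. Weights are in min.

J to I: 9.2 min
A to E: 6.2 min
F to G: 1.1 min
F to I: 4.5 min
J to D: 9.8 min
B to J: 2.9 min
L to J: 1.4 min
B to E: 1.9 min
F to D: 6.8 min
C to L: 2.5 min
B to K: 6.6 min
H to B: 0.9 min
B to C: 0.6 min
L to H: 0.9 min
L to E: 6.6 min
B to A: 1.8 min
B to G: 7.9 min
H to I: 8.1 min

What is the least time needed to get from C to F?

9.6 min

Enumerating some paths:
C → B → G → F: 0.6+7.9+1.1 = 9.6
C → L → H → B → G → F: 2.5+0.9+0.9+7.9+1.1 = 13.3
C → B → H → I → F: 0.6+0.9+8.1+4.5 = 14.1
The minimum is 9.6 min via C → B → G → F.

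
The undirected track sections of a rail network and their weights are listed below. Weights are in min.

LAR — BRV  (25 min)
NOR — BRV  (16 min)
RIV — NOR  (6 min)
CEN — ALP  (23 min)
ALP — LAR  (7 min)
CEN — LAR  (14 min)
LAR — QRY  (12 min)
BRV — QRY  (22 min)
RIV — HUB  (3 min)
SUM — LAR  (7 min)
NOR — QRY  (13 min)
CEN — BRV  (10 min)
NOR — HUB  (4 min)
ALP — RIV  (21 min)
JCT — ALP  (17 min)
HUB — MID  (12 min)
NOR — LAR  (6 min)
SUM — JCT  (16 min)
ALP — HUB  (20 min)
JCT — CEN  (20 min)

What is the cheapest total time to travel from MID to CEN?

36 min

Compare a few routes:
MID–HUB–RIV–NOR–LAR–CEN: 12+3+6+6+14 = 41
MID–HUB–NOR–LAR–CEN: 12+4+6+14 = 36
The minimum is 36 min via MID–HUB–NOR–LAR–CEN.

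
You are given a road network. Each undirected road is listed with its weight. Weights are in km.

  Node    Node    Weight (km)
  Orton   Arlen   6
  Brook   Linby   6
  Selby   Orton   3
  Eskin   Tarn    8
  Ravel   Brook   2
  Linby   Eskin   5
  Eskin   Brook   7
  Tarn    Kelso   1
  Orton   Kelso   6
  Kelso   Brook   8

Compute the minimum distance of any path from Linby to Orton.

Enumerating some paths:
Linby → Brook → Kelso → Orton: 6+8+6 = 20
Linby → Eskin → Brook → Kelso → Orton: 5+7+8+6 = 26
The minimum is 20 km via Linby → Brook → Kelso → Orton.

20 km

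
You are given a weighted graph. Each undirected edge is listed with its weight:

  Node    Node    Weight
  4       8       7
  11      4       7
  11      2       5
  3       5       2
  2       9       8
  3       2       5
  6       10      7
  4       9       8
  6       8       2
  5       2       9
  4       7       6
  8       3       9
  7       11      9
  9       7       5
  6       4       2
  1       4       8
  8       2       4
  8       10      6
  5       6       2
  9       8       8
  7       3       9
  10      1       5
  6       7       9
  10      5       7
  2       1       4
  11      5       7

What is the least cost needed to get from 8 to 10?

Enumerating some paths:
8–6–10: 2+7 = 9
8–10: 6 = 6
Cheapest is 8–10 at 6.

6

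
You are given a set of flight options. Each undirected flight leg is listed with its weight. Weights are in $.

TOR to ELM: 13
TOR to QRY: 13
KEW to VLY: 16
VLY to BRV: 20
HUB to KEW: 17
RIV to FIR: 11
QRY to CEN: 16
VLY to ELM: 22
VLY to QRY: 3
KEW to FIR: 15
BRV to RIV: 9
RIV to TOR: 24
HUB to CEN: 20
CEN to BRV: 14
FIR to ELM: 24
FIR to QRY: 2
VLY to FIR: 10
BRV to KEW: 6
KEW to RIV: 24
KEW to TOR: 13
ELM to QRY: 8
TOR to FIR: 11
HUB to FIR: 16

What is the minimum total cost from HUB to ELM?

Enumerating some paths:
HUB → FIR → VLY → QRY → ELM: 16+10+3+8 = 37
HUB → FIR → QRY → ELM: 16+2+8 = 26
Cheapest is HUB → FIR → QRY → ELM at $26.

$26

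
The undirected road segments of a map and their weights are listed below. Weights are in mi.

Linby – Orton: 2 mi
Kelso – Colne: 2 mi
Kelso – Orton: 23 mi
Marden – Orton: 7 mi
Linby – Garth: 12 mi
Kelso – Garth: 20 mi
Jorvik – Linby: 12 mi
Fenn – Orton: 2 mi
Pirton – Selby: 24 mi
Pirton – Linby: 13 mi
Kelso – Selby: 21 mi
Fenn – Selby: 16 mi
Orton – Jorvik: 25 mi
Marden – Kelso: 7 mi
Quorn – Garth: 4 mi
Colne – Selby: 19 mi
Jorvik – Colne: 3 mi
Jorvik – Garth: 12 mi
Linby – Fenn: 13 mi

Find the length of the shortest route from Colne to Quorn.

19 mi

Candidate routes:
Colne → Kelso → Garth → Quorn: 2+20+4 = 26
Colne → Jorvik → Garth → Quorn: 3+12+4 = 19
Cheapest is Colne → Jorvik → Garth → Quorn at 19 mi.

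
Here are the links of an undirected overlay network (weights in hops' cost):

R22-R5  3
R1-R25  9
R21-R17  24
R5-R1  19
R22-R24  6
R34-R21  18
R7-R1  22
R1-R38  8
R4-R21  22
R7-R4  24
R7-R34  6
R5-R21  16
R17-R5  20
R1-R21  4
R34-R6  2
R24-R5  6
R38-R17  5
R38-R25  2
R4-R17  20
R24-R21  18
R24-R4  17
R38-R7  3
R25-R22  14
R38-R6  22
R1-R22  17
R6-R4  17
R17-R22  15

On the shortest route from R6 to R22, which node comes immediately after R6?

R34

Candidate routes:
R6 - R34 - R7 - R38 - R17 - R22: 2+6+3+5+15 = 31
R6 - R34 - R7 - R38 - R25 - R22: 2+6+3+2+14 = 27
R6 - R34 - R7 - R38 - R1 - R22: 2+6+3+8+17 = 36
Cheapest is R6 - R34 - R7 - R38 - R25 - R22 at 27 hops' cost.
So from R6 the first move is to R34.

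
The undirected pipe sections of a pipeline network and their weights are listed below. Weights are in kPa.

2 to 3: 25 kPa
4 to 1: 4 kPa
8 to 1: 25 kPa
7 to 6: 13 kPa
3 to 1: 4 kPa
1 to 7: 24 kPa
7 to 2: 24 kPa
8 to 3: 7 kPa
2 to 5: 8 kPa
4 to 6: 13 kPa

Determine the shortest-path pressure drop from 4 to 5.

Running Dijkstra from 4:
4: 0
1: 4  (via 4)
3: 8  (via 1)
6: 13  (via 4)
8: 15  (via 3)
7: 26  (via 6)
2: 33  (via 3)
5: 41  (via 2)
Shortest route: 4–1–3–2–5 = 41 kPa.

41 kPa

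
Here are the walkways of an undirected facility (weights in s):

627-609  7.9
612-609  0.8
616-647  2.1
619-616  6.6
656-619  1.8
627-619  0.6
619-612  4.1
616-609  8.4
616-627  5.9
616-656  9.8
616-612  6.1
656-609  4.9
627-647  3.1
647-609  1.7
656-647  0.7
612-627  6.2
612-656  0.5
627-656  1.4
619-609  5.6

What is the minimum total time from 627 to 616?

4.2 s

Settle nodes by increasing distance from 627:
627: 0
619: 0.6  (via 627)
656: 1.4  (via 627)
612: 1.9  (via 656)
647: 2.1  (via 656)
609: 2.7  (via 612)
616: 4.2  (via 647)
Shortest route: 627 → 656 → 647 → 616 = 4.2 s.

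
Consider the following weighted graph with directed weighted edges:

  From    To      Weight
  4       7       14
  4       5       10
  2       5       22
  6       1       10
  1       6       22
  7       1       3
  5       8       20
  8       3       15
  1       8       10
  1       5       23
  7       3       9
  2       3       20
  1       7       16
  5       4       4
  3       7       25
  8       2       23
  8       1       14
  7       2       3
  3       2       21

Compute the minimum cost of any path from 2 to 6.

65

Running Dijkstra from 2:
2: 0
3: 20  (via 2)
5: 22  (via 2)
4: 26  (via 5)
7: 40  (via 4)
8: 42  (via 5)
1: 43  (via 7)
6: 65  (via 1)
Shortest route: 2 → 5 → 4 → 7 → 1 → 6 = 65.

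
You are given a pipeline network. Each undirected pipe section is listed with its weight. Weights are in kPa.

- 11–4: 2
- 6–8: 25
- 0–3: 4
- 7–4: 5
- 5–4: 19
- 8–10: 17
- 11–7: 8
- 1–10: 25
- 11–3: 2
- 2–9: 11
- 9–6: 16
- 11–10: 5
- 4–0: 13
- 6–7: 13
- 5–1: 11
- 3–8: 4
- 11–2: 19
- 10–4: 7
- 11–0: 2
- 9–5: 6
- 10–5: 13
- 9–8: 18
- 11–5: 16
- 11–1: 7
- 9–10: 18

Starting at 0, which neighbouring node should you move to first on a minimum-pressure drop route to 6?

11

Enumerating some paths:
0–11–4–7–6: 2+2+5+13 = 22
0–11–7–6: 2+8+13 = 23
The minimum is 22 kPa via 0–11–4–7–6.
So from 0 the first move is to 11.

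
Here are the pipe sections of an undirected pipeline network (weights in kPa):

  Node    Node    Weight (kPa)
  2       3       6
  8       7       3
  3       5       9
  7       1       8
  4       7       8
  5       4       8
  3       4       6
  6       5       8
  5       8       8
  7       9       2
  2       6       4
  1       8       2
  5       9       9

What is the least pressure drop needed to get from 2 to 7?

Shortest distances from 2:
2: 0
6: 4  (via 2)
3: 6  (via 2)
4: 12  (via 3)
5: 12  (via 6)
7: 20  (via 4)
Shortest route: 2 → 3 → 4 → 7 = 20 kPa.

20 kPa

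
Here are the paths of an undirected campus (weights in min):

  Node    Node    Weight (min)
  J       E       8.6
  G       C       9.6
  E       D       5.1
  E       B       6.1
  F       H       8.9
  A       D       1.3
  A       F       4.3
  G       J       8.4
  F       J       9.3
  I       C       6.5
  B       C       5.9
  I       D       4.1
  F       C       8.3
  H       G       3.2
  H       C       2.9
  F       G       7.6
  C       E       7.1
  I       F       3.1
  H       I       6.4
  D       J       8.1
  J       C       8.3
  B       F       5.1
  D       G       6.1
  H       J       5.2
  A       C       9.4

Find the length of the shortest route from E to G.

11.2 min

Running Dijkstra from E:
E: 0
D: 5.1  (via E)
B: 6.1  (via E)
A: 6.4  (via D)
C: 7.1  (via E)
J: 8.6  (via E)
I: 9.2  (via D)
H: 10  (via C)
F: 10.7  (via A)
G: 11.2  (via D)
Shortest route: E–D–G = 11.2 min.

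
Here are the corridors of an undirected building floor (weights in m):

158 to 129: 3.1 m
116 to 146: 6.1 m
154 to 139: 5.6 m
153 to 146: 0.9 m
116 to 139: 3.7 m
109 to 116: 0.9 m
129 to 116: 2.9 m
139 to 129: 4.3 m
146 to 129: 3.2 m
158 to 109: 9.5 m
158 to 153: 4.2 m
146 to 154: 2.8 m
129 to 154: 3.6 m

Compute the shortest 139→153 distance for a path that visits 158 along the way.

11.6 m

Best 139 to 158: 139–129–158 costing 7.4
Best 158 to 153: 158–153 costing 4.2
Total via 158: 7.4 + 4.2 = 11.6 m.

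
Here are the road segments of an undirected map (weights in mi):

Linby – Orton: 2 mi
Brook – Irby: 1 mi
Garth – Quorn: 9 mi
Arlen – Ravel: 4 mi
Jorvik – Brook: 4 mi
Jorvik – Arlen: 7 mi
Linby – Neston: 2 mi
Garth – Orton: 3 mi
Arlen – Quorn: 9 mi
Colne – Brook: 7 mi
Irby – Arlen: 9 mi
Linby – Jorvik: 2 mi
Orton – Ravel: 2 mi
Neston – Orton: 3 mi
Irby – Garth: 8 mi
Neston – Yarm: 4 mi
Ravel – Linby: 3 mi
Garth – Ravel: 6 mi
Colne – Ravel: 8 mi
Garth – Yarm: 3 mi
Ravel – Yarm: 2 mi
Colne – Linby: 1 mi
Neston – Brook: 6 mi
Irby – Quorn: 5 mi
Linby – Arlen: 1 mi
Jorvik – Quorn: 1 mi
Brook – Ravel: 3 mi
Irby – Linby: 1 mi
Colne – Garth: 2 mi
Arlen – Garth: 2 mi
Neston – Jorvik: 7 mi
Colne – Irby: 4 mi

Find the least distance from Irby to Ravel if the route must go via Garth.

9 mi

Shortest Irby→Garth: Irby–Linby–Arlen–Garth = 4
Best Garth to Ravel: Garth–Orton–Ravel costing 5
Total via Garth: 4 + 5 = 9 mi.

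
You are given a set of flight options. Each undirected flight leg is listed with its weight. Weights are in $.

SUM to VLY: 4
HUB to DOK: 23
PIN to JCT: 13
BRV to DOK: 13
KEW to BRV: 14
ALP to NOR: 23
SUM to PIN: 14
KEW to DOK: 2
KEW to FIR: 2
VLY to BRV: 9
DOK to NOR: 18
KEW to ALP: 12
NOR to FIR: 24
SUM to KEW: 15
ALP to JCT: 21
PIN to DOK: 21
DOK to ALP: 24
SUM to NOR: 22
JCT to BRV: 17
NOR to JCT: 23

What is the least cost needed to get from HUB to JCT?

Settle nodes by increasing distance from HUB:
HUB: 0
DOK: 23  (via HUB)
KEW: 25  (via DOK)
FIR: 27  (via KEW)
BRV: 36  (via DOK)
ALP: 37  (via KEW)
SUM: 40  (via KEW)
NOR: 41  (via DOK)
VLY: 44  (via SUM)
PIN: 44  (via DOK)
JCT: 53  (via BRV)
Shortest route: HUB–DOK–BRV–JCT = $53.

$53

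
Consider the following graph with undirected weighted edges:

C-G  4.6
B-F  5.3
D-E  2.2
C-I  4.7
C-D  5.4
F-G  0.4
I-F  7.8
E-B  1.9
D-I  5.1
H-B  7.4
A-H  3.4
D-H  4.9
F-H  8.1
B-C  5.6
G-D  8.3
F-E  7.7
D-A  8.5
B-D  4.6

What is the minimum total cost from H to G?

8.5

Compare a few routes:
H–F–G: 8.1+0.4 = 8.5
H–B–F–G: 7.4+5.3+0.4 = 13.1
The minimum is 8.5 via H–F–G.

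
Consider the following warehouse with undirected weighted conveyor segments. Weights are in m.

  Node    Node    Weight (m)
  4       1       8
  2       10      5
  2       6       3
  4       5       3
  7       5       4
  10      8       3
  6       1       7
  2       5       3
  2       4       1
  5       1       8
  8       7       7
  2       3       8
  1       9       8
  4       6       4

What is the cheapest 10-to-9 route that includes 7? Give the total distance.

30 m

Shortest 10→7: 10 → 8 → 7 = 10
Shortest 7→9: 7 → 5 → 1 → 9 = 20
Total via 7: 10 + 20 = 30 m.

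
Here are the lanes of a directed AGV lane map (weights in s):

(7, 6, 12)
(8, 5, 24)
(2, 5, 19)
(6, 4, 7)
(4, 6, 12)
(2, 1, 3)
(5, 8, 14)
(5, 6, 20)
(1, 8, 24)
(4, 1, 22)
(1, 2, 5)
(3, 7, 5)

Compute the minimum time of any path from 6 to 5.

53 s

Settle nodes by increasing distance from 6:
6: 0
4: 7  (via 6)
1: 29  (via 4)
2: 34  (via 1)
5: 53  (via 2)
Shortest route: 6 → 4 → 1 → 2 → 5 = 53 s.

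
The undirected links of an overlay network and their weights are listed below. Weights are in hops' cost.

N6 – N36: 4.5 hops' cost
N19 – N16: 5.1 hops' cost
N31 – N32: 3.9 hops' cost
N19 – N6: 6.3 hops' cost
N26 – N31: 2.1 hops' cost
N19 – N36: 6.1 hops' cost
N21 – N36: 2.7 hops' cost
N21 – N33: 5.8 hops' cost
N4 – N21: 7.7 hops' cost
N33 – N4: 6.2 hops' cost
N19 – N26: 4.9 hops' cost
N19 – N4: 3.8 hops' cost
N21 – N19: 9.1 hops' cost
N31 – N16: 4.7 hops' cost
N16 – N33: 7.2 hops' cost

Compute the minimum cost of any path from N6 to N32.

17.2 hops' cost

Enumerating some paths:
N6 → N19 → N26 → N31 → N32: 6.3+4.9+2.1+3.9 = 17.2
N6 → N19 → N16 → N31 → N32: 6.3+5.1+4.7+3.9 = 20
The minimum is 17.2 hops' cost via N6 → N19 → N26 → N31 → N32.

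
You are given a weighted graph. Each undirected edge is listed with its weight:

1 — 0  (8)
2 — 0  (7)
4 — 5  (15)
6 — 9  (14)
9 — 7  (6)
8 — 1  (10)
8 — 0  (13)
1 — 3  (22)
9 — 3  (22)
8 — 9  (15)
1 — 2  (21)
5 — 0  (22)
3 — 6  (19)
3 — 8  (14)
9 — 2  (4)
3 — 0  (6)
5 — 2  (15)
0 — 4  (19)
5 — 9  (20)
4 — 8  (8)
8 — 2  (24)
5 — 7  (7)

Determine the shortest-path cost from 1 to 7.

Settle nodes by increasing distance from 1:
1: 0
0: 8  (via 1)
8: 10  (via 1)
3: 14  (via 0)
2: 15  (via 0)
4: 18  (via 8)
9: 19  (via 2)
7: 25  (via 9)
Shortest route: 1 → 0 → 2 → 9 → 7 = 25.

25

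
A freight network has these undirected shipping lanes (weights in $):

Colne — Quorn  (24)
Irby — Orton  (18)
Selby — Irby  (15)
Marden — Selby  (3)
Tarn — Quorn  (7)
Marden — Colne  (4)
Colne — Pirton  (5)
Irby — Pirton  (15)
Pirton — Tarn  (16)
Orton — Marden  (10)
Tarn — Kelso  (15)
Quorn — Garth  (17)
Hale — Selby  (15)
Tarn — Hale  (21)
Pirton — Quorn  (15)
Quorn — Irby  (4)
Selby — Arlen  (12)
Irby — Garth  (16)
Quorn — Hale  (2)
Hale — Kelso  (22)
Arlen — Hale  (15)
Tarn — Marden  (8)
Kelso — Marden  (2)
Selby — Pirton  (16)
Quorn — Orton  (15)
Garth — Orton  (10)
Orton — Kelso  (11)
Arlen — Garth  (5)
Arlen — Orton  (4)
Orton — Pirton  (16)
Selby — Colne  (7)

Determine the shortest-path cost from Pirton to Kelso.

Enumerating some paths:
Pirton–Colne–Selby–Marden–Kelso: 5+7+3+2 = 17
Pirton–Selby–Marden–Kelso: 16+3+2 = 21
Pirton–Colne–Marden–Kelso: 5+4+2 = 11
Cheapest is Pirton–Colne–Marden–Kelso at $11.

$11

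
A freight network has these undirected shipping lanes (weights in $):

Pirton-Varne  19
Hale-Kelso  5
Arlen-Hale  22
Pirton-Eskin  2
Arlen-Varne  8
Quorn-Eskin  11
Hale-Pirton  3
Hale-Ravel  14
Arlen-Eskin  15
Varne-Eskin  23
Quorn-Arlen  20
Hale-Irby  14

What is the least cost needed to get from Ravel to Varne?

$36

Running Dijkstra from Ravel:
Ravel: 0
Hale: 14  (via Ravel)
Pirton: 17  (via Hale)
Kelso: 19  (via Hale)
Eskin: 19  (via Pirton)
Irby: 28  (via Hale)
Quorn: 30  (via Eskin)
Arlen: 34  (via Eskin)
Varne: 36  (via Pirton)
Shortest route: Ravel → Hale → Pirton → Varne = $36.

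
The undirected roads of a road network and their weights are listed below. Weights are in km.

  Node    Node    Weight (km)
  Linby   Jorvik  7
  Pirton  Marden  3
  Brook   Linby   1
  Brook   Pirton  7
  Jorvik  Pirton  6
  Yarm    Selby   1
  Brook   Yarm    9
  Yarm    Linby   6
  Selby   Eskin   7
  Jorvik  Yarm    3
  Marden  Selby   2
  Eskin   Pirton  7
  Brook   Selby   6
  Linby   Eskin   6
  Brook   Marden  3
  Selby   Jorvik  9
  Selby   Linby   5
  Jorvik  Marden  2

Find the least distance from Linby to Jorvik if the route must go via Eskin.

Shortest Linby→Eskin: Linby–Eskin = 6
Shortest Eskin→Jorvik: Eskin–Selby–Yarm–Jorvik = 11
Total via Eskin: 6 + 11 = 17 km.

17 km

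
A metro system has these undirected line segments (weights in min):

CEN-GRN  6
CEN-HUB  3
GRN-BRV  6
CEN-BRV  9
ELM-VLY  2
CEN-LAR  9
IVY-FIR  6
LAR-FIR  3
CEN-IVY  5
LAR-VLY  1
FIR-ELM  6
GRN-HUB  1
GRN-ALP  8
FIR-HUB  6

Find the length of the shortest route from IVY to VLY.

10 min

Running Dijkstra from IVY:
IVY: 0
CEN: 5  (via IVY)
FIR: 6  (via IVY)
HUB: 8  (via CEN)
GRN: 9  (via HUB)
LAR: 9  (via FIR)
VLY: 10  (via LAR)
Shortest route: IVY–FIR–LAR–VLY = 10 min.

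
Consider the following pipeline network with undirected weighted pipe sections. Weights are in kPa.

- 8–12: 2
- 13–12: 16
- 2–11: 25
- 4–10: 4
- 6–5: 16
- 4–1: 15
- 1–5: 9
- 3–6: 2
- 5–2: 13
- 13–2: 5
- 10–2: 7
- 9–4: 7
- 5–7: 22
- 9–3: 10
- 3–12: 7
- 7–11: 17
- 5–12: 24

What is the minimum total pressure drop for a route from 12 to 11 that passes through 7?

63 kPa

Shortest 12→7: 12–5–7 = 46
Best 7 to 11: 7–11 costing 17
Total via 7: 46 + 17 = 63 kPa.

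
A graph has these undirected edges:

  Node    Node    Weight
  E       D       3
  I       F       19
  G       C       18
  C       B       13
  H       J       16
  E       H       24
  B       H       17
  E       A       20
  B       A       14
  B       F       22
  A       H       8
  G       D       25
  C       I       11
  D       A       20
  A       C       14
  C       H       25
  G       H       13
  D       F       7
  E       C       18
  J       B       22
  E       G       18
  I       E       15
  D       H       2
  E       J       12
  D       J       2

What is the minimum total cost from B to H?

17

Compare a few routes:
B–H: 17 = 17
B–A–H: 14+8 = 22
The minimum is 17 via B–H.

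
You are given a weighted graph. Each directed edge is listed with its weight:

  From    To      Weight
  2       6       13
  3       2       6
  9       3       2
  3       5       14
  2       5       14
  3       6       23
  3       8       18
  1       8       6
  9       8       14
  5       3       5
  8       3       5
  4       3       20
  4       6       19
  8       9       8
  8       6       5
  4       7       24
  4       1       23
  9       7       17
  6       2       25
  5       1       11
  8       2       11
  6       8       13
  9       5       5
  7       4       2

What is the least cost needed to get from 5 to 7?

Settle nodes by increasing distance from 5:
5: 0
3: 5  (via 5)
1: 11  (via 5)
2: 11  (via 3)
8: 17  (via 1)
6: 22  (via 8)
9: 25  (via 8)
7: 42  (via 9)
Shortest route: 5 → 1 → 8 → 9 → 7 = 42.

42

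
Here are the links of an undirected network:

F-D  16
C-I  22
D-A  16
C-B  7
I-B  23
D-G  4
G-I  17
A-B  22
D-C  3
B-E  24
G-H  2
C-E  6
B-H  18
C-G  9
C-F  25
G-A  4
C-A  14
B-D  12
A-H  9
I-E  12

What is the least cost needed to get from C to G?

Candidate routes:
C–G: 9 = 9
C–D–G: 3+4 = 7
The minimum is 7 via C–D–G.

7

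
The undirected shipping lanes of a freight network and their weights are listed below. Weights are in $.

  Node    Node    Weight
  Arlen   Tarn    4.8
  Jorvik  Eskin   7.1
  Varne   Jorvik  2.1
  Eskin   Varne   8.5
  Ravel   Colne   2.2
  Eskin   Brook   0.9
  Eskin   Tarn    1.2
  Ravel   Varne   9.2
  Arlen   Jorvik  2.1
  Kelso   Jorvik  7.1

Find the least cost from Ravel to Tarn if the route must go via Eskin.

$18.9

Best Ravel to Eskin: Ravel–Varne–Eskin costing 17.7
Shortest Eskin→Tarn: Eskin–Tarn = 1.2
Total via Eskin: 17.7 + 1.2 = $18.9.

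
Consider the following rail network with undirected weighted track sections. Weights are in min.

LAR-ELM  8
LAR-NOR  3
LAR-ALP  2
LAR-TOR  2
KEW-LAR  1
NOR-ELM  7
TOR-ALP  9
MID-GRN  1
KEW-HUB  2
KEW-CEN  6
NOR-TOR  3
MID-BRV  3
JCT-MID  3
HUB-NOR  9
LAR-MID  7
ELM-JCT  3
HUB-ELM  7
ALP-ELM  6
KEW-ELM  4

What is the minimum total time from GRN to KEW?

Enumerating some paths:
GRN–MID–LAR–KEW: 1+7+1 = 9
GRN–MID–JCT–ELM–KEW: 1+3+3+4 = 11
Cheapest is GRN–MID–LAR–KEW at 9 min.

9 min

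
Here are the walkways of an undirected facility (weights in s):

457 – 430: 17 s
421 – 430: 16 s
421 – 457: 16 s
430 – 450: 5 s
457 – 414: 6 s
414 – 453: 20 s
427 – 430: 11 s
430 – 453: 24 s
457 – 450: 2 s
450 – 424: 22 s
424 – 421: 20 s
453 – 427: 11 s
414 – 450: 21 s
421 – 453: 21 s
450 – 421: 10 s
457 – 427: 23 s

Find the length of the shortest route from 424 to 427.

38 s

Settle nodes by increasing distance from 424:
424: 0
421: 20  (via 424)
450: 22  (via 424)
457: 24  (via 450)
430: 27  (via 450)
414: 30  (via 457)
427: 38  (via 430)
Shortest route: 424 → 450 → 430 → 427 = 38 s.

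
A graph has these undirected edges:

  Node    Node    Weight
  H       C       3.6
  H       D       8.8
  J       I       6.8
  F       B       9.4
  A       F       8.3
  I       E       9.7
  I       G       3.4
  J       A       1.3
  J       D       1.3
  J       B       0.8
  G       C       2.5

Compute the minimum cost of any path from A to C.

14

Compare a few routes:
A–J–D–H–C: 1.3+1.3+8.8+3.6 = 15
A–J–I–G–C: 1.3+6.8+3.4+2.5 = 14
The minimum is 14 via A–J–I–G–C.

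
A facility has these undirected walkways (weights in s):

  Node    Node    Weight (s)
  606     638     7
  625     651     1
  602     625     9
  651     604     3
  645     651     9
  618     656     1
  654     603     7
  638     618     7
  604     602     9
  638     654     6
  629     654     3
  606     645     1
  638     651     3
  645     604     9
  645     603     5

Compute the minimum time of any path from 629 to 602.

22 s

Running Dijkstra from 629:
629: 0
654: 3  (via 629)
638: 9  (via 654)
603: 10  (via 654)
651: 12  (via 638)
625: 13  (via 651)
645: 15  (via 603)
604: 15  (via 651)
618: 16  (via 638)
606: 16  (via 638)
656: 17  (via 618)
602: 22  (via 625)
Shortest route: 629 → 654 → 638 → 651 → 625 → 602 = 22 s.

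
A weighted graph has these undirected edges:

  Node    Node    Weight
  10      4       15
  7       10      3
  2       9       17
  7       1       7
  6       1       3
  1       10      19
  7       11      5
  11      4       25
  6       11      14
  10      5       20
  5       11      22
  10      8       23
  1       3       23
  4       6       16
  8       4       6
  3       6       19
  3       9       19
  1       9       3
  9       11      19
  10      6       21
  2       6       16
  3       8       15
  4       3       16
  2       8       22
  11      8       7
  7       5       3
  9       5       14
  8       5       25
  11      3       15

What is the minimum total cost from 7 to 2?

26

Shortest distances from 7:
7: 0
5: 3  (via 7)
10: 3  (via 7)
11: 5  (via 7)
1: 7  (via 7)
6: 10  (via 1)
9: 10  (via 1)
8: 12  (via 11)
4: 18  (via 10)
3: 20  (via 11)
2: 26  (via 6)
Shortest route: 7 → 1 → 6 → 2 = 26.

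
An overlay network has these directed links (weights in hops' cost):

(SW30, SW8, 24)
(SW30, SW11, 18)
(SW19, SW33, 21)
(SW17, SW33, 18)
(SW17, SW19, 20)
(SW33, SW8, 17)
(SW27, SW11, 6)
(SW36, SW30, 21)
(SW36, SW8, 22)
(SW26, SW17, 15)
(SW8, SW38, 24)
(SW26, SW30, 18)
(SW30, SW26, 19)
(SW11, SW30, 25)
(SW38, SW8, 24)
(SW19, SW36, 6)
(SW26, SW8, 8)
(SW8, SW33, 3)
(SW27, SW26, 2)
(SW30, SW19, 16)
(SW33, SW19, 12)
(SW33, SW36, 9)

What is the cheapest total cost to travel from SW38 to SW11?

75 hops' cost

Candidate routes:
SW38 → SW8 → SW33 → SW19 → SW36 → SW30 → SW11: 24+3+12+6+21+18 = 84
SW38 → SW8 → SW33 → SW36 → SW30 → SW11: 24+3+9+21+18 = 75
Cheapest is SW38 → SW8 → SW33 → SW36 → SW30 → SW11 at 75 hops' cost.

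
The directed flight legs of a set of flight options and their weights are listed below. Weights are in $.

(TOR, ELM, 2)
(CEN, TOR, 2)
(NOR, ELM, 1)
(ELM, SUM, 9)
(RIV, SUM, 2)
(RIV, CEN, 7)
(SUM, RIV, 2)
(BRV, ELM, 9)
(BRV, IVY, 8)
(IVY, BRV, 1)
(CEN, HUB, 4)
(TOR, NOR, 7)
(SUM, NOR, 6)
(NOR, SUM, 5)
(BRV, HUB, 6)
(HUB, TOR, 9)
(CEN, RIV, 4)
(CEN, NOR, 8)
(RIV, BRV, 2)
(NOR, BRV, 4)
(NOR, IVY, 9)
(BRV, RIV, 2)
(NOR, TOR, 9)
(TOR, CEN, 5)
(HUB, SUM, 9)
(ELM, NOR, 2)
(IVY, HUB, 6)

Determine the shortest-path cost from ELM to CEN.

Enumerating some paths:
ELM–SUM–RIV–CEN: 9+2+7 = 18
ELM–NOR–TOR–CEN: 2+9+5 = 16
ELM–NOR–SUM–RIV–CEN: 2+5+2+7 = 16
ELM–NOR–BRV–RIV–CEN: 2+4+2+7 = 15
The minimum is $15 via ELM–NOR–BRV–RIV–CEN.

$15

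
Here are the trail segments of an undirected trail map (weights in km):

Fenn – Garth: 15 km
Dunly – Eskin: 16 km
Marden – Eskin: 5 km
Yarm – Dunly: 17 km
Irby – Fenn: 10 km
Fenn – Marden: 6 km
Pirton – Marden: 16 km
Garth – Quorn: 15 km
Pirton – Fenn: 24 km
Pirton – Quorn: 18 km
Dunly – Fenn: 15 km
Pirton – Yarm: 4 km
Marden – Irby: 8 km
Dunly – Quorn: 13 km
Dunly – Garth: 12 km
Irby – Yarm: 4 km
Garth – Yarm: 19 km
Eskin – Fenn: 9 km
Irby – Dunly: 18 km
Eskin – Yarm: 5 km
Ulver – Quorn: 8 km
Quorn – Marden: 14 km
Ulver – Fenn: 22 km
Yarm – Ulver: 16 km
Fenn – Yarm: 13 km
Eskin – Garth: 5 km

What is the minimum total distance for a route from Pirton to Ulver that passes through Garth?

Shortest Pirton→Garth: Pirton → Yarm → Eskin → Garth = 14
Shortest Garth→Ulver: Garth → Quorn → Ulver = 23
Total via Garth: 14 + 23 = 37 km.

37 km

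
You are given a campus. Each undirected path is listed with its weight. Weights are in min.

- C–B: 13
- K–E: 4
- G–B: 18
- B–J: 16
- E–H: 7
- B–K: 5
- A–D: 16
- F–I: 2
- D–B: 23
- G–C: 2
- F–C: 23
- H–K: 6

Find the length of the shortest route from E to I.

Settle nodes by increasing distance from E:
E: 0
K: 4  (via E)
H: 7  (via E)
B: 9  (via K)
C: 22  (via B)
G: 24  (via C)
J: 25  (via B)
D: 32  (via B)
F: 45  (via C)
I: 47  (via F)
Shortest route: E–K–B–C–F–I = 47 min.

47 min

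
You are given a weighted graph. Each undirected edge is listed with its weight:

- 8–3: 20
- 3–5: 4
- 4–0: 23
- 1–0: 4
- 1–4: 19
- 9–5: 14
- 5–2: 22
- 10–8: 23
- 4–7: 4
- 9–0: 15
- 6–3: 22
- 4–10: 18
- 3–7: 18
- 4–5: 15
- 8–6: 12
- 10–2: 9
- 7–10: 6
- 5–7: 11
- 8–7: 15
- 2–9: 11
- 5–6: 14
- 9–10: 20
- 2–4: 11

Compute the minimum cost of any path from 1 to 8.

Settle nodes by increasing distance from 1:
1: 0
0: 4  (via 1)
4: 19  (via 1)
9: 19  (via 0)
7: 23  (via 4)
10: 29  (via 7)
2: 30  (via 4)
5: 33  (via 9)
3: 37  (via 5)
8: 38  (via 7)
Shortest route: 1 → 4 → 7 → 8 = 38.

38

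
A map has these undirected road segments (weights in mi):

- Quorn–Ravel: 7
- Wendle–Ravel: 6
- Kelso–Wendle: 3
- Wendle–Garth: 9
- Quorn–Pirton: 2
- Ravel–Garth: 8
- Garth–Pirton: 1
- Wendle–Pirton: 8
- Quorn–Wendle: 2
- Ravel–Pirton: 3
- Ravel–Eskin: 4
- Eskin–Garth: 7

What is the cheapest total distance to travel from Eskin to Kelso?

Compare a few routes:
Eskin → Ravel → Wendle → Kelso: 4+6+3 = 13
Eskin → Ravel → Pirton → Quorn → Wendle → Kelso: 4+3+2+2+3 = 14
Cheapest is Eskin → Ravel → Wendle → Kelso at 13 mi.

13 mi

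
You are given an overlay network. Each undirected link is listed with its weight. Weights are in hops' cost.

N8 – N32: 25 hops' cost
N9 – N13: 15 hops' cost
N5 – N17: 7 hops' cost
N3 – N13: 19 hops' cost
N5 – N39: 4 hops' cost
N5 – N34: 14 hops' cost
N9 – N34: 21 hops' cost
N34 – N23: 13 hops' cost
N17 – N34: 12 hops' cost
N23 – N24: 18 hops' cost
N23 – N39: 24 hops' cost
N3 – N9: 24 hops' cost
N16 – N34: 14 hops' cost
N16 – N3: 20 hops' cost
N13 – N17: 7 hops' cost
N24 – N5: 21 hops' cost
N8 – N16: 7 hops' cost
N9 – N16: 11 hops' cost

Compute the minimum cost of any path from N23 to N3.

47 hops' cost

Enumerating some paths:
N23–N34–N16–N3: 13+14+20 = 47
N23–N34–N9–N3: 13+21+24 = 58
N23–N34–N17–N13–N3: 13+12+7+19 = 51
Cheapest is N23–N34–N16–N3 at 47 hops' cost.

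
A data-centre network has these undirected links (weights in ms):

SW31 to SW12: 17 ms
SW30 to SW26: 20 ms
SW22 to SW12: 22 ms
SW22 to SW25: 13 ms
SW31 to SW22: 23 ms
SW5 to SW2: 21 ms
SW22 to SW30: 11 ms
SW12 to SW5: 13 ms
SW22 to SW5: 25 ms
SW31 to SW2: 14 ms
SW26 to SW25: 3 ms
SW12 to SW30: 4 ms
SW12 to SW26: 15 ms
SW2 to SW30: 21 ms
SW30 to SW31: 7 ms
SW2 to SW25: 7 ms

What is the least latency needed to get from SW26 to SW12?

Enumerating some paths:
SW26 - SW25 - SW2 - SW30 - SW12: 3+7+21+4 = 35
SW26 - SW25 - SW22 - SW30 - SW12: 3+13+11+4 = 31
SW26 - SW30 - SW12: 20+4 = 24
SW26 - SW12: 15 = 15
The minimum is 15 ms via SW26 - SW12.

15 ms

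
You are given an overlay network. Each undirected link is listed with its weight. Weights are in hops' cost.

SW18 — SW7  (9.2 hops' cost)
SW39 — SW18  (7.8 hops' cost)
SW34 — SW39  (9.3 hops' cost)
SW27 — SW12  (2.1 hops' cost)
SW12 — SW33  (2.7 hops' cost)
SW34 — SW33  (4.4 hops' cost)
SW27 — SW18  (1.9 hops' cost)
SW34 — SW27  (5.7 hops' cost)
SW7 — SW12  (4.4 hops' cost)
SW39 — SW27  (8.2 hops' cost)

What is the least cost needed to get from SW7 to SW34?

Running Dijkstra from SW7:
SW7: 0
SW12: 4.4  (via SW7)
SW27: 6.5  (via SW12)
SW33: 7.1  (via SW12)
SW18: 8.4  (via SW27)
SW34: 11.5  (via SW33)
Shortest route: SW7 → SW12 → SW33 → SW34 = 11.5 hops' cost.

11.5 hops' cost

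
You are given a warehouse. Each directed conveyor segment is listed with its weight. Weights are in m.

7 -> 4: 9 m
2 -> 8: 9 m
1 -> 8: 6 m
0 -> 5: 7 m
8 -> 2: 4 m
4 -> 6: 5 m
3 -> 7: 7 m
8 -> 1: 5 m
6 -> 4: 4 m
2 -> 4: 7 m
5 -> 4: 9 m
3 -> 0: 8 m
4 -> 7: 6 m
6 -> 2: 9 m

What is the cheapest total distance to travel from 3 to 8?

39 m

Enumerating some paths:
3–0–5–4–6–2–8: 8+7+9+5+9+9 = 47
3–7–4–6–2–8: 7+9+5+9+9 = 39
The minimum is 39 m via 3–7–4–6–2–8.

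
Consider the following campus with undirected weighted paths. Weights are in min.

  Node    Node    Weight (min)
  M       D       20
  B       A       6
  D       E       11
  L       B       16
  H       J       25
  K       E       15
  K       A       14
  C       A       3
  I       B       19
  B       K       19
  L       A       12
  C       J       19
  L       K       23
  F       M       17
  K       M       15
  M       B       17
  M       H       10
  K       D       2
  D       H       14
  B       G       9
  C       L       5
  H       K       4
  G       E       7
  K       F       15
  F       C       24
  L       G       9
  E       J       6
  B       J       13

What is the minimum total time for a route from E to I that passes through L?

49 min

Shortest E→L: E–G–L = 16
Best L to I: L–C–A–B–I costing 33
Total via L: 16 + 33 = 49 min.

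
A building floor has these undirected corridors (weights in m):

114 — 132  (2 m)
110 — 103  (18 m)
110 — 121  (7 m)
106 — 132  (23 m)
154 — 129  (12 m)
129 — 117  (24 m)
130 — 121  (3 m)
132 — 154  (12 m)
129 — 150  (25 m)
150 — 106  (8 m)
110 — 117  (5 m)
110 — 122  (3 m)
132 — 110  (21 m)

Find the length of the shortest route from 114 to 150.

Settle nodes by increasing distance from 114:
114: 0
132: 2  (via 114)
154: 14  (via 132)
110: 23  (via 132)
106: 25  (via 132)
122: 26  (via 110)
129: 26  (via 154)
117: 28  (via 110)
121: 30  (via 110)
150: 33  (via 106)
Shortest route: 114 → 132 → 106 → 150 = 33 m.

33 m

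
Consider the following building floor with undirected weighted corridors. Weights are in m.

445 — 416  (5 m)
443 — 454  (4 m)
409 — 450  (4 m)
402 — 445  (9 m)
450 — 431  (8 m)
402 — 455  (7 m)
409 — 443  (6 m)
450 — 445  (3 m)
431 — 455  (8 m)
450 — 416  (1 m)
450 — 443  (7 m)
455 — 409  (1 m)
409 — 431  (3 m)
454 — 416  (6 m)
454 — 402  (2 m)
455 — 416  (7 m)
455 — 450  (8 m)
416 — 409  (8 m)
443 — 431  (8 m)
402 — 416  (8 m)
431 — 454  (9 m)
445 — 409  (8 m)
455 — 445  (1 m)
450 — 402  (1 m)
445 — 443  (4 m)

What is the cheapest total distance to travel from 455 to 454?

7 m

Compare a few routes:
455 - 445 - 450 - 402 - 454: 1+3+1+2 = 7
455 - 409 - 450 - 402 - 454: 1+4+1+2 = 8
Cheapest is 455 - 445 - 450 - 402 - 454 at 7 m.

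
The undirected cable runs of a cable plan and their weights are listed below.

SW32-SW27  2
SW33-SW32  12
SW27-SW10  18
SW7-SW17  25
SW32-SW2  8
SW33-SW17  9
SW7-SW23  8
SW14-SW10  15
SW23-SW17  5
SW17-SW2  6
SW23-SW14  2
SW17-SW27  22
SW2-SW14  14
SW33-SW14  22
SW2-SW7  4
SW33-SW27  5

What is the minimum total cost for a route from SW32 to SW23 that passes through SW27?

21

Shortest SW32→SW27: SW32–SW27 = 2
Shortest SW27→SW23: SW27–SW33–SW17–SW23 = 19
Total via SW27: 2 + 19 = 21.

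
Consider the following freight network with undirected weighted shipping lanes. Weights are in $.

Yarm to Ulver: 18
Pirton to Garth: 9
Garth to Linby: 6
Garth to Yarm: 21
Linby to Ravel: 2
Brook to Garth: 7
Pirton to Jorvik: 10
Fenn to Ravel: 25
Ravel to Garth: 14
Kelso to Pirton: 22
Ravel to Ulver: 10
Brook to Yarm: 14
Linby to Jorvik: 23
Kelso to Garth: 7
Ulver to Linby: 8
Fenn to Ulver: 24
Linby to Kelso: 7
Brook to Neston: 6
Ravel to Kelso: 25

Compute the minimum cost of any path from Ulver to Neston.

Candidate routes:
Ulver - Ravel - Garth - Brook - Neston: 10+14+7+6 = 37
Ulver - Linby - Garth - Brook - Neston: 8+6+7+6 = 27
Ulver - Linby - Kelso - Garth - Brook - Neston: 8+7+7+7+6 = 35
Ulver - Ravel - Linby - Garth - Brook - Neston: 10+2+6+7+6 = 31
The minimum is $27 via Ulver - Linby - Garth - Brook - Neston.

$27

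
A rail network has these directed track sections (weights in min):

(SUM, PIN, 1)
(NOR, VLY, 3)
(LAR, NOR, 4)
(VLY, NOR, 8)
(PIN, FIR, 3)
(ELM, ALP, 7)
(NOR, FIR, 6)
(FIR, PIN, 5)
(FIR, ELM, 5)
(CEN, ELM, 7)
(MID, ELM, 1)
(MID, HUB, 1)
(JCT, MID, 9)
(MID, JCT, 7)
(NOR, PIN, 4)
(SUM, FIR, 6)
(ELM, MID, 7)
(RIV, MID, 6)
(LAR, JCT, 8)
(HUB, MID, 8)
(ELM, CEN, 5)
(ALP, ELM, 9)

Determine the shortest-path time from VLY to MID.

26 min

Settle nodes by increasing distance from VLY:
VLY: 0
NOR: 8  (via VLY)
PIN: 12  (via NOR)
FIR: 14  (via NOR)
ELM: 19  (via FIR)
CEN: 24  (via ELM)
MID: 26  (via ELM)
Shortest route: VLY → NOR → FIR → ELM → MID = 26 min.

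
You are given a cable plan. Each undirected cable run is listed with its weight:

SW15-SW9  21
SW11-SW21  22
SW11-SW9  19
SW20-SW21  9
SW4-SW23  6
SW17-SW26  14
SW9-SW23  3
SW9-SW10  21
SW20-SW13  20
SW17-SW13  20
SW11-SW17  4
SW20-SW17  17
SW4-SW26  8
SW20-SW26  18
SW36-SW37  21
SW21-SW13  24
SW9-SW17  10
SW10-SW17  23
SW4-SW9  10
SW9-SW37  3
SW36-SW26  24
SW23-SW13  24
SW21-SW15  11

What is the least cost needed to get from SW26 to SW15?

Candidate routes:
SW26 → SW4 → SW9 → SW15: 8+10+21 = 39
SW26 → SW4 → SW23 → SW9 → SW15: 8+6+3+21 = 38
The minimum is 38 via SW26 → SW4 → SW23 → SW9 → SW15.

38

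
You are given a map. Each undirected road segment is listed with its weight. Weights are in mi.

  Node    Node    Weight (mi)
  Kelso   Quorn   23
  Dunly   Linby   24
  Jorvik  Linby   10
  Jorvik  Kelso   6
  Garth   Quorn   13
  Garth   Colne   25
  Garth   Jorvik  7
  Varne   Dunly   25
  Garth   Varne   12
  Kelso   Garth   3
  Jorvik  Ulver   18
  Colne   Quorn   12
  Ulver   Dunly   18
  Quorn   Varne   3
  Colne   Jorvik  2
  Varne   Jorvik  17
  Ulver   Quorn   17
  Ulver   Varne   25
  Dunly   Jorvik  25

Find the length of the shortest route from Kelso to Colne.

Compare a few routes:
Kelso → Garth → Jorvik → Colne: 3+7+2 = 12
Kelso → Jorvik → Colne: 6+2 = 8
The minimum is 8 mi via Kelso → Jorvik → Colne.

8 mi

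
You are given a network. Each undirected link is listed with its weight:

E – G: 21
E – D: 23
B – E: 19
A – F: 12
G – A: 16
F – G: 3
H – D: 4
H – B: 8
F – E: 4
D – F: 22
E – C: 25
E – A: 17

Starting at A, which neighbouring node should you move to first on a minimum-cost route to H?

F

Compare a few routes:
A–F–D–H: 12+22+4 = 38
A–E–D–H: 17+23+4 = 44
A–F–E–D–H: 12+4+23+4 = 43
A–F–E–B–H: 12+4+19+8 = 43
Cheapest is A–F–D–H at 38.
So from A the first move is to F.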